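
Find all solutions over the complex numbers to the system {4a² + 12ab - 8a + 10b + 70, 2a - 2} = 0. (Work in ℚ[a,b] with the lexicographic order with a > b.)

{(1, -3)}

Compute a lex Gröbner basis by Buchberger's algorithm.
f_1 = 4a² + 12ab - 8a + 10b + 70, LT = a².
f_2 = 2a - 2, LT = a.

S(f_1,f_2): lcm = a². S = 3ab - a + 5/2b + 35/2.
  leading term ab: subtract (3/2b)·f_2 from 3ab - a + 5/2b + 35/2 → -a + 11/2b + 35/2
  leading term a: subtract (-½)·f_2 from -a + 11/2b + 35/2 → 11/2b + 33/2
  leading term b: no divisor's leading term divides it; move 11/2b to the remainder.
  leading term 1: no divisor's leading term divides it; move 33/2 to the remainder.
  remainder 11/2b + 33/2 ≠ 0; add h_3 = 11/2b + 33/2 to the basis.

S(f_1,h_3): leading monomials are coprime, so the S-polynomial reduces to 0 (Buchberger's first criterion).
S(f_2,h_3): leading monomials are coprime, so the S-polynomial reduces to 0 (Buchberger's first criterion).
Every S-polynomial of the final basis reduces to 0, so we have a Gröbner basis.
Inter-reduce: drop elements whose leading term is divisible by another's, tail-reduce, and make monic.
Reduced Gröbner basis: {a - 1, b + 3}.

A lex Gröbner basis eliminates variables successively. Here b + 3 depends only on b, with roots {-3}; lifting each root through the earlier basis elements recovers the full solutions.
  b = -3: the earlier basis element becomes a - 1 = 0, giving a = 1 — point (1, -3).
Substituting each solution back into the original system confirms all equations vanish.
A lex Gröbner basis triangularizes the system, enabling back-substitution.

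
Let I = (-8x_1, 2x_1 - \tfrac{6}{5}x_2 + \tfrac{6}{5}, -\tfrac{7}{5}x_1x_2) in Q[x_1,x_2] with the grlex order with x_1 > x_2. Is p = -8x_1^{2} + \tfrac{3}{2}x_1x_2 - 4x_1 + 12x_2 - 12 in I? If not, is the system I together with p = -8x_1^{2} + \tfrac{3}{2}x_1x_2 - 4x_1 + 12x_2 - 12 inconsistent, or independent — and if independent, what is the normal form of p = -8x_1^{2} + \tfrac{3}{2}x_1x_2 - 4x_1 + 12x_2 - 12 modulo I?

-8x_1^{2} + \tfrac{3}{2}x_1x_2 - 4x_1 + 12x_2 - 12 lies in I (it reduces to 0).

First compute the reduced Gröbner basis of I by Buchberger's algorithm.
f_1 = -8x_1, LT = x_1.
f_2 = 2x_1 - \tfrac{6}{5}x_2 + \tfrac{6}{5}, LT = x_1.
f_3 = -\tfrac{7}{5}x_1x_2, LT = x_1x_2.

S(f_1,f_2): lcm = x_1. S = \tfrac{3}{5}x_2 - \tfrac{3}{5}.
  reduce S modulo (f_1, f_2, f_3):
  remainder \tfrac{3}{5}x_2 - \tfrac{3}{5} ≠ 0; add h_4 = \tfrac{3}{5}x_2 - \tfrac{3}{5} to the basis.

The other S-polynomials (S(f_1,f_3), S(f_2,f_3), S(f_1,h_4), S(f_2,h_4), S(f_3,h_4)) all reduce to 0 modulo the current basis, so we have a Gröbner basis.
Inter-reduce: drop elements whose leading term is divisible by another's, tail-reduce, and make monic.
Reduced Gröbner basis: {x_1, x_2 - 1}.
Label its elements g_1 = x_1, g_2 = x_2 - 1.

Reduce p = -8x_1^{2} + \tfrac{3}{2}x_1x_2 - 4x_1 + 12x_2 - 12 modulo G:
  leading term x_1^{2}: subtract (-8x_1)·g_1 from -8x_1^{2} + \tfrac{3}{2}x_1x_2 - 4x_1 + 12x_2 - 12 → \tfrac{3}{2}x_1x_2 - 4x_1 + 12x_2 - 12
  leading term x_1x_2: subtract (\tfrac{3}{2}x_2)·g_1 from \tfrac{3}{2}x_1x_2 - 4x_1 + 12x_2 - 12 → -4x_1 + 12x_2 - 12
  leading term x_1: subtract (-4)·g_1 from -4x_1 + 12x_2 - 12 → 12x_2 - 12
  leading term x_2: subtract (12)·g_2 from 12x_2 - 12 → 0
  normal form = 0.
Since the normal form is 0, p ∈ I.

Ideal membership is decidable via reduction modulo a Gröbner basis.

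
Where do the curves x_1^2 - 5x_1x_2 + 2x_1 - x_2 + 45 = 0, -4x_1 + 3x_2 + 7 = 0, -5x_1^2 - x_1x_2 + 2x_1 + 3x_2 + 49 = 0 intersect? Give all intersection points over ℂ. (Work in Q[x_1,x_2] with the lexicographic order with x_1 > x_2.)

Compute a lex Gröbner basis by Buchberger's algorithm.
f_1 = x_1^2 - 5x_1x_2 + 2x_1 - x_2 + 45, LT = x_1^2.
f_2 = -4x_1 + 3x_2 + 7, LT = x_1.
f_3 = -5x_1^2 - x_1x_2 + 2x_1 + 3x_2 + 49, LT = x_1^2.

S(f_1,f_2): lcm = x_1^2. S = -17/4x_1x_2 + 15/4x_1 - x_2 + 45.
  leading term x_1x_2: subtract (17/16x_2)·f_2 from -17/4x_1x_2 + 15/4x_1 - x_2 + 45 → 15/4x_1 - 51/16x_2^2 - 135/16x_2 + 45
  leading term x_1: subtract (-15/16)·f_2 from 15/4x_1 - 51/16x_2^2 - 135/16x_2 + 45 → -51/16x_2^2 - 45/8x_2 + 825/16
  leading term x_2^2: no divisor's leading term divides it; move -51/16x_2^2 to the remainder.
  leading term x_2: no divisor's leading term divides it; move -45/8x_2 to the remainder.
  leading term 1: no divisor's leading term divides it; move 825/16 to the remainder.
  remainder -51/16x_2^2 - 45/8x_2 + 825/16 ≠ 0; add h_4 = -51/16x_2^2 - 45/8x_2 + 825/16 to the basis.

S(f_1,f_3): lcm = x_1^2. S = -26/5x_1x_2 + 12/5x_1 - 2/5x_2 + 274/5.
  leading term x_1x_2: subtract (13/10x_2)·f_2 from -26/5x_1x_2 + 12/5x_1 - 2/5x_2 + 274/5 → 12/5x_1 - 39/10x_2^2 - 19/2x_2 + 274/5
  leading term x_1: subtract (-3/5)·f_2 from 12/5x_1 - 39/10x_2^2 - 19/2x_2 + 274/5 → -39/10x_2^2 - 77/10x_2 + 59
  leading term x_2^2: subtract (104/85)·h_4 from -39/10x_2^2 - 77/10x_2 + 59 → -139/170x_2 - 139/34
  leading term x_2: no divisor's leading term divides it; move -139/170x_2 to the remainder.
  leading term 1: no divisor's leading term divides it; move -139/34 to the remainder.
  remainder -139/170x_2 - 139/34 ≠ 0; add h_5 = -139/170x_2 - 139/34 to the basis.

The other S-polynomials (S(f_2,f_3), S(f_1,h_4), S(f_2,h_4), S(f_3,h_4), S(f_1,h_5), S(f_2,h_5), S(f_3,h_5), S(h_4,h_5)) all reduce to 0 modulo the current basis, so we have a Gröbner basis.
Inter-reduce: drop elements whose leading term is divisible by another's, tail-reduce, and make monic.
Reduced Gröbner basis: {x_1 + 2, x_2 + 5}.

Since the basis is lex-ordered, x_2 + 5 is univariate in x_2. Its roots are {-5}. Back-substituting each root into the other basis elements fixes the other coordinates.
  x_2 = -5: the earlier basis element becomes x_1 + 2 = 0, giving x_1 = -2 — point (-2, -5).

{(-2, -5)}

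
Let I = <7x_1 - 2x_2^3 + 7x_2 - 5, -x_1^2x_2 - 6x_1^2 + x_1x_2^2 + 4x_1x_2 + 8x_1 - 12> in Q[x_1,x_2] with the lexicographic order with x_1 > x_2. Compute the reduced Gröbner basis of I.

Buchberger's algorithm terminates because the ascending chain of leading-term ideals stabilizes.

f_1 = 7x_1 - 2x_2^3 + 7x_2 - 5, LT = x_1.
f_2 = -x_1^2x_2 - 6x_1^2 + x_1x_2^2 + 4x_1x_2 + 8x_1 - 12, LT = x_1^2x_2.

S(f_1,f_2): lcm = x_1^2x_2. S = -6x_1^2 - 2/7x_1x_2^4 + 2x_1x_2^2 + 23/7x_1x_2 + 8x_1 - 12.
  reduce S modulo (f_1, f_2):
  remainder -4/49x_2^7 - 24/49x_2^6 + 6/7x_2^5 + 204/49x_2^4 - 106/49x_2^3 - 55/7x_2^2 + 143/49x_2 - 458/49 ≠ 0; add g_3 = -4/49x_2^7 - 24/49x_2^6 + 6/7x_2^5 + 204/49x_2^4 - 106/49x_2^3 - 55/7x_2^2 + 143/49x_2 - 458/49 to the basis.

The other S-polynomials (S(f_1,g_3), S(f_2,g_3)) all reduce to 0 modulo the current basis, so we have a Gröbner basis.
Inter-reduce: drop elements whose leading term is divisible by another's, tail-reduce, and make monic.

G = {x_1 - 2/7x_2^3 + x_2 - 5/7, x_2^7 + 6x_2^6 - 21/2x_2^5 - 51x_2^4 + 53/2x_2^3 + 385/4x_2^2 - 143/4x_2 + 229/2}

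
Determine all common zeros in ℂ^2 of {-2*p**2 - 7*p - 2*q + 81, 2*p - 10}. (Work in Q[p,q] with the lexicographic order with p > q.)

{(5, -2)}

Compute a lex Gröbner basis by Buchberger's algorithm.
f_1 = -2*p**2 - 7*p - 2*q + 81, LT = p**2.
f_2 = 2*p - 10, LT = p.

S(f_1,f_2): lcm = p**2. S = 17/2*p + q - 81/2.
  leading term p: subtract (17/4)·f_2 from 17/2*p + q - 81/2 → q + 2
  leading term q: no divisor's leading term divides it; move q to the remainder.
  leading term 1: no divisor's leading term divides it; move 2 to the remainder.
  remainder q + 2 ≠ 0; add h_3 = q + 2 to the basis.

The other S-polynomials (S(f_1,h_3), S(f_2,h_3)) all reduce to 0 modulo the current basis, so we have a Gröbner basis.
Inter-reduce: drop elements whose leading term is divisible by another's, tail-reduce, and make monic.
Reduced Gröbner basis: {p - 5, q + 2}.

Since the basis is lex-ordered, q + 2 is univariate in q. Its roots are {-2}. Back-substituting each root into the other basis elements fixes the other coordinates.
  q = -2: the earlier basis element becomes p - 5 = 0, giving p = 5 — point (5, -2).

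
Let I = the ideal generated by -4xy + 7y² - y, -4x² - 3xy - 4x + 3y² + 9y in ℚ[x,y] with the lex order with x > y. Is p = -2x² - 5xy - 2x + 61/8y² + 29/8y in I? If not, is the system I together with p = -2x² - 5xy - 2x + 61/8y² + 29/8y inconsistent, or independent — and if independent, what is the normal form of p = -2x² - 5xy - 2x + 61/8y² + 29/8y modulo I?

-2x² - 5xy - 2x + 61/8y² + 29/8y lies in I (it reduces to 0).

First compute the reduced Gröbner basis of I by Buchberger's algorithm.
f_1 = -4xy + 7y² - y, LT = xy.
f_2 = -4x² - 3xy - 4x + 3y² + 9y, LT = x².

S(f_1,f_2): lcm = x²y. S = -5/2xy² - ¾xy + ¾y³ + 9/4y².
  leading term xy²: subtract (⅝y)·f_1 from -5/2xy² - ¾xy + ¾y³ + 9/4y² → -¾xy - 29/8y³ + 23/8y²
  leading term xy: subtract (3/16)·f_1 from -¾xy - 29/8y³ + 23/8y² → -29/8y³ + 25/16y² + 3/16y
  leading term y³: no divisor's leading term divides it; move -29/8y³ to the remainder.
  leading term y²: no divisor's leading term divides it; move 25/16y² to the remainder.
  leading term y: no divisor's leading term divides it; move 3/16y to the remainder.
  remainder -29/8y³ + 25/16y² + 3/16y ≠ 0; add h_3 = -29/8y³ + 25/16y² + 3/16y to the basis.

S(f_1,h_3): lcm = xy³. S = 25/58xy² + 3/58xy - 7/4y⁴ + ¼y³.
  leading term xy²: subtract (-25/232y)·f_1 from 25/58xy² + 3/58xy - 7/4y⁴ + ¼y³ → 3/58xy - 7/4y⁴ + 233/232y³ - 25/232y²
  leading term xy: subtract (-3/232)·f_1 from 3/58xy - 7/4y⁴ + 233/232y³ - 25/232y² → -7/4y⁴ + 233/232y³ - 1/58y² - 3/232y
  leading term y⁴: subtract (14/29y)·h_3 from -7/4y⁴ + 233/232y³ - 1/58y² - 3/232y → ¼y³ - 25/232y² - 3/232y
  leading term y³: subtract (-2/29)·h_3 from ¼y³ - 25/232y² - 3/232y → 0
  remainder 0.

S(f_2,h_3): leading monomials are coprime, so the S-polynomial reduces to 0 (Buchberger's first criterion).
Every S-polynomial of the final basis reduces to 0, so we have a Gröbner basis.
Inter-reduce: drop elements whose leading term is divisible by another's, tail-reduce, and make monic.
Reduced Gröbner basis: {x² + x + 9/16y² - 39/16y, xy - 7/4y² + ¼y, y³ - 25/58y² - 3/58y}.
Label its elements g_1 = x² + x + 9/16y² - 39/16y, g_2 = xy - 7/4y² + ¼y, g_3 = y³ - 25/58y² - 3/58y.

Reduce p = -2x² - 5xy - 2x + 61/8y² + 29/8y modulo G:
  leading term x²: subtract (-2)·g_1 from -2x² - 5xy - 2x + 61/8y² + 29/8y → -5xy + 35/4y² - 5/4y
  leading term xy: subtract (-5)·g_2 from -5xy + 35/4y² - 5/4y → 0
  normal form = 0.
Since the normal form is 0, p ∈ I.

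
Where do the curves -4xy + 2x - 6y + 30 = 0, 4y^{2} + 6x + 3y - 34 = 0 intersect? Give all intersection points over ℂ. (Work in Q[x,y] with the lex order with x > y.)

Compute a lex Gröbner basis by Buchberger's algorithm.
f_1 = -4xy + 2x - 6y + 30, LT = xy.
f_2 = 6x + 4y^{2} + 3y - 34, LT = x.

S(f_1,f_2): lcm = xy. S = -\tfrac{1}{2}x - \tfrac{2}{3}y^{3} - \tfrac{1}{2}y^{2} + \tfrac{43}{6}y - \tfrac{15}{2}.
  leading term x: subtract (-\tfrac{1}{12})·f_2 from -\tfrac{1}{2}x - \tfrac{2}{3}y^{3} - \tfrac{1}{2}y^{2} + \tfrac{43}{6}y - \tfrac{15}{2} → -\tfrac{2}{3}y^{3} - \tfrac{1}{6}y^{2} + \tfrac{89}{12}y - \tfrac{31}{3}
  leading term y^{3}: no divisor's leading term divides it; move -\tfrac{2}{3}y^{3} to the remainder.
  leading term y^{2}: no divisor's leading term divides it; move -\tfrac{1}{6}y^{2} to the remainder.
  leading term y: no divisor's leading term divides it; move \tfrac{89}{12}y to the remainder.
  leading term 1: no divisor's leading term divides it; move -\tfrac{31}{3} to the remainder.
  remainder -\tfrac{2}{3}y^{3} - \tfrac{1}{6}y^{2} + \tfrac{89}{12}y - \tfrac{31}{3} ≠ 0; add h_3 = -\tfrac{2}{3}y^{3} - \tfrac{1}{6}y^{2} + \tfrac{89}{12}y - \tfrac{31}{3} to the basis.

The other S-polynomials (S(f_1,h_3), S(f_2,h_3)) all reduce to 0 modulo the current basis, so we have a Gröbner basis.
Inter-reduce: drop elements whose leading term is divisible by another's, tail-reduce, and make monic.
Reduced Gröbner basis: {x + \tfrac{2}{3}y^{2} + \tfrac{1}{2}y - \tfrac{17}{3}, y^{3} + \tfrac{1}{4}y^{2} - \tfrac{89}{8}y + \tfrac{31}{2}}.

The lex basis is triangular: the last element involves only y. Solving y^{3} + \tfrac{1}{4}y^{2} - \tfrac{89}{8}y + \tfrac{31}{2} = 0 gives y ∈ {-4, 15/8 - sqrt(23)*I/8, 15/8 + sqrt(23)*I/8}; substituting each value into the earlier elements determines the remaining variables.
  y = -4: the earlier basis element becomes x + 3 = 0, giving x = -3 — point (-3, -4).
  y = 15/8 - sqrt(23)*I/8: the earlier basis element becomes x - 21/8 - 3*sqrt(23)*I/8 = 0, giving x = 21/8 + 3*sqrt(23)*I/8 — point (21/8 + 3*sqrt(23)*I/8, 15/8 - sqrt(23)*I/8).
  y = 15/8 + sqrt(23)*I/8: the earlier basis element becomes x - 21/8 + 3*sqrt(23)*I/8 = 0, giving x = 21/8 - 3*sqrt(23)*I/8 — point (21/8 - 3*sqrt(23)*I/8, 15/8 + sqrt(23)*I/8).
Each listed point satisfies every original equation (direct substitution).

{(-3, -4), (21/8 + 3*sqrt(23)*I/8, 15/8 - sqrt(23)*I/8), (21/8 - 3*sqrt(23)*I/8, 15/8 + sqrt(23)*I/8)}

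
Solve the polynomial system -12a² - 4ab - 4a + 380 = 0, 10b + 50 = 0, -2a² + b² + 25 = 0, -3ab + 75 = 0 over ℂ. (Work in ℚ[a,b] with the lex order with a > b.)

{(-5, -5)}

Compute a lex Gröbner basis by Buchberger's algorithm.
f_1 = -12a² - 4ab - 4a + 380, LT = a².
f_2 = 10b + 50, LT = b.
f_3 = -2a² + b² + 25, LT = a².
f_4 = -3ab + 75, LT = ab.

S(f_1,f_3): lcm = a². S = ⅓ab + ⅓a + ½b² - 115/6.
  reduce S modulo (f_1, f_2, f_3, f_4):
  remainder -4/3a - 20/3 ≠ 0; add h_5 = -4/3a - 20/3 to the basis.

The other S-polynomials (S(f_1,f_2), S(f_1,f_4), S(f_2,f_3), S(f_2,f_4), S(f_3,f_4), S(f_1,h_5), S(f_2,h_5), S(f_3,h_5), S(f_4,h_5)) all reduce to 0 modulo the current basis, so we have a Gröbner basis.
Inter-reduce: drop elements whose leading term is divisible by another's, tail-reduce, and make monic.
Reduced Gröbner basis: {a + 5, b + 5}.

A lex Gröbner basis eliminates variables successively. Here b + 5 depends only on b, with roots {-5}; lifting each root through the earlier basis elements recovers the full solutions.
  b = -5: the earlier basis element becomes a + 5 = 0, giving a = -5 — point (-5, -5).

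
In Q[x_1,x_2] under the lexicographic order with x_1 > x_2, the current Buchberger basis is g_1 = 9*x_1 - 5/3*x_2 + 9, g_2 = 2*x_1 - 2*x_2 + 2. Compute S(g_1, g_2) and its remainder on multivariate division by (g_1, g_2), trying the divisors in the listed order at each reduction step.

lcm(LM(g_1), LM(g_2)) = x_1.
S = (lcm/LT(g_1))·g_1 − (lcm/LT(g_2))·g_2 = 22/27*x_2.
Reduce S modulo (g_1, g_2) in that order:
  leading term x_2: no divisor's leading term divides it; move 22/27*x_2 to the remainder.
The remainder 22/27*x_2 is nonzero, so it would be added as the next basis element.

S(g_1, g_2) = 22/27*x_2; remainder on division = 22/27*x_2.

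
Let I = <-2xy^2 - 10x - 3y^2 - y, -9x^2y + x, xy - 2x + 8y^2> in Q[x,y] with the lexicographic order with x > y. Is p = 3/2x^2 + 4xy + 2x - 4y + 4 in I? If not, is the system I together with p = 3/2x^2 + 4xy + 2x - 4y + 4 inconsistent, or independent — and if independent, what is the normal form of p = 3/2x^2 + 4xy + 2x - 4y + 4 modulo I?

First compute the reduced Gröbner basis of I by Buchberger's algorithm.
f_1 = -2xy^2 - 10x - 3y^2 - y, LT = xy^2.
f_2 = -9x^2y + x, LT = x^2y.
f_3 = xy - 2x + 8y^2, LT = xy.

S(f_1,f_2): lcm = x^2y^2. S = 5x^2 + 3/2xy^2 + 11/18xy.
  reduce S modulo (f_1, f_2, f_3):
  remainder 5x^2 - 113/18x - 257/36y^2 - 3/4y ≠ 0; add h_4 = 5x^2 - 113/18x - 257/36y^2 - 3/4y to the basis.

S(f_1,f_3): lcm = xy^2. S = 2xy + 5x - 8y^3 + 3/2y^2 + 1/2y.
  reduce S modulo (f_1, f_2, f_3, h_4):
  remainder 9x - 8y^3 - 29/2y^2 + 1/2y ≠ 0; add h_5 = 9x - 8y^3 - 29/2y^2 + 1/2y to the basis.

S(f_2,f_3): lcm = x^2y. S = 2x^2 - 8xy^2 - 1/9x.
  reduce S modulo (f_1, f_2, f_3, h_4, h_5):
  remainder 1696/45y^3 + 499/6y^2 + 35/18y ≠ 0; add h_6 = 1696/45y^3 + 499/6y^2 + 35/18y to the basis.

S(f_1,h_4): lcm = x^2y^2. S = 5x^2 + 124/45xy^2 + 1/2xy + 257/180y^4 + 3/20y^3.
  reduce S modulo (f_1, f_2, f_3, h_4, h_5, h_6):
  remainder 16217415689/2071019520y^2 + 385682803/2071019520y ≠ 0; add h_7 = 16217415689/2071019520y^2 + 385682803/2071019520y to the basis.

S(f_2,h_4): lcm = x^2y. S = 113/90xy - 1/9x + 257/180y^3 + 3/20y^2.
  reduce S modulo (f_1, f_2, f_3, h_4, h_5, h_6, h_7):
  remainder 3205628132/243261235335y ≠ 0; add h_8 = 3205628132/243261235335y to the basis.

The other S-polynomials (S(f_3,h_4), S(f_1,h_5), S(f_2,h_5), S(f_3,h_5), S(h_4,h_5), S(f_1,h_6), S(f_2,h_6), S(f_3,h_6), S(h_4,h_6), S(h_5,h_6), S(f_1,h_7), S(f_2,h_7), S(f_3,h_7), S(h_4,h_7), S(h_5,h_7), S(h_6,h_7), S(f_1,h_8), S(f_2,h_8), S(f_3,h_8), S(h_4,h_8), S(h_5,h_8), S(h_6,h_8), S(h_7,h_8)) all reduce to 0 modulo the current basis, so we have a Gröbner basis.
Inter-reduce: drop elements whose leading term is divisible by another's, tail-reduce, and make monic.
Reduced Gröbner basis: {x, y}.
Label its elements g_1 = x, g_2 = y.

Reduce p = 3/2x^2 + 4xy + 2x - 4y + 4 modulo G:
  leading term x^2: subtract (3/2x)·g_1 from 3/2x^2 + 4xy + 2x - 4y + 4 → 4xy + 2x - 4y + 4
  leading term xy: subtract (4y)·g_1 from 4xy + 2x - 4y + 4 → 2x - 4y + 4
  leading term x: subtract (2)·g_1 from 2x - 4y + 4 → -4y + 4
  leading term y: subtract (-4)·g_2 from -4y + 4 → 4
  leading term 1: no divisor's leading term divides it; move 4 to the remainder.
  normal form = 4.
The normal form is nonzero, so p ∉ I. Since p minus its normal form lies in I, I + (p) = I + (r) where r = 4; decide whether this ideal is the whole ring.
Here r = 4 is a nonzero constant, hence a unit: 1 ∈ I + (p), the Gröbner basis of I + (p) is {1}, and the enlarged system has no common solution — adjoining p is inconsistent.

The remainder on division by a Gröbner basis is unique — it is the normal form.

Adjoining 3/2x^2 + 4xy + 2x - 4y + 4 makes the ideal the whole ring: the system is inconsistent.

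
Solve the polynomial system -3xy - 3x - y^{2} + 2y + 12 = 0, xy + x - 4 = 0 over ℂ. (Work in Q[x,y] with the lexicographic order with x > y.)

{(4, 0), (4/3, 2)}

Compute a lex Gröbner basis by Buchberger's algorithm.
f_1 = -3xy - 3x - y^{2} + 2y + 12, LT = xy.
f_2 = xy + x - 4, LT = xy.

S(f_1,f_2): lcm = xy. S = \tfrac{1}{3}y^{2} - \tfrac{2}{3}y.
  leading term y^{2}: no divisor's leading term divides it; move \tfrac{1}{3}y^{2} to the remainder.
  leading term y: no divisor's leading term divides it; move -\tfrac{2}{3}y to the remainder.
  remainder \tfrac{1}{3}y^{2} - \tfrac{2}{3}y ≠ 0; add h_3 = \tfrac{1}{3}y^{2} - \tfrac{2}{3}y to the basis.

S(f_1,h_3): lcm = xy^{2}. S = 3xy + \tfrac{1}{3}y^{3} - \tfrac{2}{3}y^{2} - 4y.
  leading term xy: subtract (-1)·f_1 from 3xy + \tfrac{1}{3}y^{3} - \tfrac{2}{3}y^{2} - 4y → -3x + \tfrac{1}{3}y^{3} - \tfrac{5}{3}y^{2} - 2y + 12
  leading term x: no divisor's leading term divides it; move -3x to the remainder.
  leading term y^{3}: subtract (y)·h_3 from \tfrac{1}{3}y^{3} - \tfrac{5}{3}y^{2} - 2y + 12 → -y^{2} - 2y + 12
  leading term y^{2}: subtract (-3)·h_3 from -y^{2} - 2y + 12 → -4y + 12
  leading term y: no divisor's leading term divides it; move -4y to the remainder.
  leading term 1: no divisor's leading term divides it; move 12 to the remainder.
  remainder -3x - 4y + 12 ≠ 0; add h_4 = -3x - 4y + 12 to the basis.

S(f_2,h_3): lcm = xy^{2}. S = 3xy - 4y.
  leading term xy: subtract (-1)·f_1 from 3xy - 4y → -3x - y^{2} - 2y + 12
  leading term x: subtract (1)·h_4 from -3x - y^{2} - 2y + 12 → -y^{2} + 2y
  leading term y^{2}: subtract (-3)·h_3 from -y^{2} + 2y → 0
  remainder 0.

S(f_1,h_4): lcm = xy. S = x - y^{2} + \tfrac{10}{3}y - 4.
  leading term x: subtract (-\tfrac{1}{3})·h_4 from x - y^{2} + \tfrac{10}{3}y - 4 → -y^{2} + 2y
  leading term y^{2}: subtract (-3)·h_3 from -y^{2} + 2y → 0
  remainder 0.

S(f_2,h_4): lcm = xy. S = x - \tfrac{4}{3}y^{2} + 4y - 4.
  leading term x: subtract (-\tfrac{1}{3})·h_4 from x - \tfrac{4}{3}y^{2} + 4y - 4 → -\tfrac{4}{3}y^{2} + \tfrac{8}{3}y
  leading term y^{2}: subtract (-4)·h_3 from -\tfrac{4}{3}y^{2} + \tfrac{8}{3}y → 0
  remainder 0.

S(h_3,h_4): leading monomials are coprime, so the S-polynomial reduces to 0 (Buchberger's first criterion).
Every S-polynomial of the final basis reduces to 0, so we have a Gröbner basis.
Inter-reduce: drop elements whose leading term is divisible by another's, tail-reduce, and make monic.
Reduced Gröbner basis: {x + \tfrac{4}{3}y - 4, y^{2} - 2y}.

From the last basis element, y^{2} - 2y = 0, so y takes values in {0, 2}. Each choice, substituted upward through the basis, yields the corresponding point(s) of the solution set.
  y = 0: the earlier basis element becomes x - 4 = 0, giving x = 4 — point (4, 0).
  y = 2: the earlier basis element becomes x - \tfrac{4}{3} = 0, giving x = 4/3 — point (4/3, 2).
A lex Gröbner basis triangularizes the system, enabling back-substitution.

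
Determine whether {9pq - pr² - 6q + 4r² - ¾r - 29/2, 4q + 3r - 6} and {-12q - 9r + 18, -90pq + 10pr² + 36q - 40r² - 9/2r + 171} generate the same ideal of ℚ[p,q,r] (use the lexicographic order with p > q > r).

Two ideals are equal iff their reduced Gröbner bases coincide (the reduced basis is unique for a fixed ordering).
Buchberger on the first generating set:
f_1 = 9pq - pr² - 6q + 4r² - ¾r - 29/2, LT = pq.
f_2 = 4q + 3r - 6, LT = q.

S(f_1,f_2): lcm = pq. S = -1/9pr² - ¾pr + 3/2p - ⅔q + 4/9r² - 1/12r - 29/18.
  reduce S modulo (f_1, f_2):
  remainder -1/9pr² - ¾pr + 3/2p + 4/9r² + 5/12r - 47/18 ≠ 0; add g_3 = -1/9pr² - ¾pr + 3/2p + 4/9r² + 5/12r - 47/18 to the basis.

The other S-polynomials (S(f_1,g_3), S(f_2,g_3)) all reduce to 0 modulo the current basis, so we have a Gröbner basis.
Inter-reduce: drop elements whose leading term is divisible by another's, tail-reduce, and make monic.
Reduced Gröbner basis: {pr² + 27/4pr - 27/2p - 4r² - 15/4r + 47/2, q + ¾r - 3/2}.

Buchberger on the second generating set:
h_1 = -12q - 9r + 18, LT = q.
h_2 = -90pq + 10pr² + 36q - 40r² - 9/2r + 171, LT = pq.

S(h_1,h_2): lcm = pq. S = 1/9pr² + ¾pr - 3/2p + ⅖q - 4/9r² - 1/20r + 19/10.
  reduce S modulo (h_1, h_2):
  remainder 1/9pr² + ¾pr - 3/2p - 4/9r² - 7/20r + 5/2 ≠ 0; add k_3 = 1/9pr² + ¾pr - 3/2p - 4/9r² - 7/20r + 5/2 to the basis.

The other S-polynomials (S(h_1,k_3), S(h_2,k_3)) all reduce to 0 modulo the current basis, so we have a Gröbner basis.
Inter-reduce: drop elements whose leading term is divisible by another's, tail-reduce, and make monic.
Reduced Gröbner basis: {pr² + 27/4pr - 27/2p - 4r² - 63/20r + 45/2, q + ¾r - 3/2}.

The bases are distinct; the ideals are different.

No, the ideals differ.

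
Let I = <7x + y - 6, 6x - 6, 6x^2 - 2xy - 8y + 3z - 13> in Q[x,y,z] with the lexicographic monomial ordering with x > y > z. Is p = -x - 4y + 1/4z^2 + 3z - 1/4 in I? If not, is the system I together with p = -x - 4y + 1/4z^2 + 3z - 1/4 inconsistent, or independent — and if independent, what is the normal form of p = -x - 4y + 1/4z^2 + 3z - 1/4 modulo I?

-x - 4y + 1/4z^2 + 3z - 1/4 lies in I (it reduces to 0).

First compute the reduced Gröbner basis of I by Buchberger's algorithm.
f_1 = 7x + y - 6, LT = x.
f_2 = 6x - 6, LT = x.
f_3 = 6x^2 - 2xy - 8y + 3z - 13, LT = x^2.

S(f_1,f_2): lcm = x. S = 1/7y + 1/7.
  reduce S modulo (f_1, f_2, f_3):
  remainder 1/7y + 1/7 ≠ 0; add h_4 = 1/7y + 1/7 to the basis.

S(f_1,f_3): lcm = x^2. S = 10/21xy - 6/7x + 4/3y - 1/2z + 13/6.
  reduce S modulo (f_1, f_2, f_3, h_4):
  remainder -1/2z - 1/2 ≠ 0; add h_5 = -1/2z - 1/2 to the basis.

The other S-polynomials (S(f_2,f_3), S(f_1,h_4), S(f_2,h_4), S(f_3,h_4), S(f_1,h_5), S(f_2,h_5), S(f_3,h_5), S(h_4,h_5)) all reduce to 0 modulo the current basis, so we have a Gröbner basis.
Inter-reduce: drop elements whose leading term is divisible by another's, tail-reduce, and make monic.
Reduced Gröbner basis: {x - 1, y + 1, z + 1}.
Label its elements g_1 = x - 1, g_2 = y + 1, g_3 = z + 1.

Reduce p = -x - 4y + 1/4z^2 + 3z - 1/4 modulo G:
  leading term x: subtract (-1)·g_1 from -x - 4y + 1/4z^2 + 3z - 1/4 → -4y + 1/4z^2 + 3z - 5/4
  leading term y: subtract (-4)·g_2 from -4y + 1/4z^2 + 3z - 5/4 → 1/4z^2 + 3z + 11/4
  leading term z^2: subtract (1/4z)·g_3 from 1/4z^2 + 3z + 11/4 → 11/4z + 11/4
  leading term z: subtract (11/4)·g_3 from 11/4z + 11/4 → 0
  normal form = 0.
Since the normal form is 0, p ∈ I.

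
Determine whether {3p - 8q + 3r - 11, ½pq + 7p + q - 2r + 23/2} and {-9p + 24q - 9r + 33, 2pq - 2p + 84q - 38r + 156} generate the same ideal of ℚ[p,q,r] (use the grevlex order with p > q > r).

Yes, the ideals are equal.

Two ideals are equal iff their reduced Gröbner bases coincide (the reduced basis is unique for a fixed ordering).
Buchberger on the first generating set:
f_1 = 3p - 8q + 3r - 11, LT = p.
f_2 = ½pq + 7p + q - 2r + 23/2, LT = pq.

S(f_1,f_2): lcm = pq. S = -8/3q² + qr - 14p - 17/3q + 4r - 23.
  reduce S modulo (f_1, f_2):
  remainder -8/3q² + qr - 43q + 18r - 223/3 ≠ 0; add g_3 = -8/3q² + qr - 43q + 18r - 223/3 to the basis.

The other S-polynomials (S(f_1,g_3), S(f_2,g_3)) all reduce to 0 modulo the current basis, so we have a Gröbner basis.
Inter-reduce: drop elements whose leading term is divisible by another's, tail-reduce, and make monic.
Reduced Gröbner basis: {q² - ⅜qr + 129/8q - 27/4r + 223/8, p - 8/3q + r - 11/3}.

Buchberger on the second generating set:
h_1 = -9p + 24q - 9r + 33, LT = p.
h_2 = 2pq - 2p + 84q - 38r + 156, LT = pq.

S(h_1,h_2): lcm = pq. S = -8/3q² + qr + p - 137/3q + 19r - 78.
  reduce S modulo (h_1, h_2):
  remainder -8/3q² + qr - 43q + 18r - 223/3 ≠ 0; add k_3 = -8/3q² + qr - 43q + 18r - 223/3 to the basis.

The other S-polynomials (S(h_1,k_3), S(h_2,k_3)) all reduce to 0 modulo the current basis, so we have a Gröbner basis.
Inter-reduce: drop elements whose leading term is divisible by another's, tail-reduce, and make monic.
Reduced Gröbner basis: {q² - ⅜qr + 129/8q - 27/4r + 223/8, p - 8/3q + r - 11/3}.

Same reduced basis, so the two generating sets span the same ideal.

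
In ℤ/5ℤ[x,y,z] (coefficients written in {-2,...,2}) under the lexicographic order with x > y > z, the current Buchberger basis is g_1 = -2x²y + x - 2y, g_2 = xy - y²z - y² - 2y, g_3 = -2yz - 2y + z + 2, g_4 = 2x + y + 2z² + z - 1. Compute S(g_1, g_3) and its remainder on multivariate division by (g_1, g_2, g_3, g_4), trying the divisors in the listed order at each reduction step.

S(g_1, g_3) = -x²y - 2x²z + x² + 2xz + yz; remainder on division = -2z⁵ - z⁴ + 2z² - z + 2.

lcm(LM(g_1), LM(g_3)) = x²yz.
S = (lcm/LT(g_1))·g_1 − (lcm/LT(g_3))·g_3 = -x²y - 2x²z + x² + 2xz + yz.
Reduce S modulo (g_1, g_2, g_3, g_4) in that order:
  leading term x²y: subtract (-2)·g_1 from -x²y - 2x²z + x² + 2xz + yz → -2x²z + x² + 2xz + 2x + yz + y
  leading term x²z: subtract (-xz)·g_4 from -2x²z + x² + 2xz + 2x + yz + y → x² + xyz + 2xz³ + xz² + xz + 2x + yz + y
  leading term x²: subtract (-2x)·g_4 from x² + xyz + 2xz³ + xz² + xz + 2x + yz + y → xyz + 2xy + 2xz³ - 2xz + yz + y
  leading term xyz: subtract (z)·g_2 from xyz + 2xy + 2xz³ - 2xz + yz + y → 2xy + 2xz³ - 2xz + y²z² + y²z - 2yz + y
  leading term xy: subtract (2)·g_2 from 2xy + 2xz³ - 2xz + y²z² + y²z - 2yz + y → 2xz³ - 2xz + y²z² - 2y²z + 2y² - 2yz
  leading term xz³: subtract (z³)·g_4 from 2xz³ - 2xz + y²z² - 2y²z + 2y² - 2yz → -2xz + y²z² - 2y²z + 2y² - yz³ - 2yz - 2z⁵ - z⁴ + z³
  leading term xz: subtract (-z)·g_4 from -2xz + y²z² - 2y²z + 2y² - yz³ - 2yz - 2z⁵ - z⁴ + z³ → y²z² - 2y²z + 2y² - yz³ - yz - 2z⁵ - z⁴ - 2z³ + z² - z
  leading term y²z²: subtract (2yz)·g_3 from y²z² - 2y²z + 2y² - yz³ - yz - 2z⁵ - z⁴ - 2z³ + z² - z → 2y²z + 2y² - yz³ - 2yz² - 2z⁵ - z⁴ - 2z³ + z² - z
  leading term y²z: subtract (-y)·g_3 from 2y²z + 2y² - yz³ - 2yz² - 2z⁵ - z⁴ - 2z³ + z² - z → -yz³ - 2yz² + yz + 2y - 2z⁵ - z⁴ - 2z³ + z² - z
  leading term yz³: subtract (-2z²)·g_3 from -yz³ - 2yz² + yz + 2y - 2z⁵ - z⁴ - 2z³ + z² - z → -yz² + yz + 2y - 2z⁵ - z⁴ - z
  leading term yz²: subtract (-2z)·g_3 from -yz² + yz + 2y - 2z⁵ - z⁴ - z → 2yz + 2y - 2z⁵ - z⁴ + 2z² - 2z
  leading term yz: subtract (-1)·g_3 from 2yz + 2y - 2z⁵ - z⁴ + 2z² - 2z → -2z⁵ - z⁴ + 2z² - z + 2
  leading term z⁵: no divisor's leading term divides it; move -2z⁵ to the remainder.
  leading term z⁴: no divisor's leading term divides it; move -z⁴ to the remainder.
  leading term z²: no divisor's leading term divides it; move 2z² to the remainder.
  leading term z: no divisor's leading term divides it; move -z to the remainder.
  leading term 1: no divisor's leading term divides it; move 2 to the remainder.
The remainder -2z⁵ - z⁴ + 2z² - z + 2 is nonzero, so it would be added as the next basis element.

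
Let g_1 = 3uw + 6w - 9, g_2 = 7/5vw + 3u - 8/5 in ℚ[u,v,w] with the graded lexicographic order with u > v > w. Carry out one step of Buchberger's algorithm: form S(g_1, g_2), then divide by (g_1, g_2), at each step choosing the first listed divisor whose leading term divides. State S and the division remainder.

lcm(LM(g_1), LM(g_2)) = uvw.
S = (lcm/LT(g_1))·g_1 − (lcm/LT(g_2))·g_2 = -15/7u² + 2vw + 8/7u - 3v.
Reduce S modulo (g_1, g_2) in that order:
  leading term u²: no divisor's leading term divides it; move -15/7u² to the remainder.
  leading term vw: subtract (10/7)·g_2 from 2vw + 8/7u - 3v → -22/7u - 3v + 16/7
  leading term u: no divisor's leading term divides it; move -22/7u to the remainder.
  leading term v: no divisor's leading term divides it; move -3v to the remainder.
  leading term 1: no divisor's leading term divides it; move 16/7 to the remainder.
The remainder -15/7u² - 22/7u - 3v + 16/7 is nonzero, so it would be added as the next basis element.

S(g_1, g_2) = -15/7u² + 2vw + 8/7u - 3v; remainder on division = -15/7u² - 22/7u - 3v + 16/7.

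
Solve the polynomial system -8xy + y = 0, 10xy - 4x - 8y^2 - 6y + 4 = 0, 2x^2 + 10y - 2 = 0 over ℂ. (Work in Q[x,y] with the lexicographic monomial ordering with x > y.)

Compute a lex Gröbner basis by Buchberger's algorithm.
f_1 = -8xy + y, LT = xy.
f_2 = 10xy - 4x - 8y^2 - 6y + 4, LT = xy.
f_3 = 2x^2 + 10y - 2, LT = x^2.

S(f_1,f_2): lcm = xy. S = 2/5x + 4/5y^2 + 19/40y - 2/5.
  leading term x: no divisor's leading term divides it; move 2/5x to the remainder.
  leading term y^2: no divisor's leading term divides it; move 4/5y^2 to the remainder.
  leading term y: no divisor's leading term divides it; move 19/40y to the remainder.
  leading term 1: no divisor's leading term divides it; move -2/5 to the remainder.
  remainder 2/5x + 4/5y^2 + 19/40y - 2/5 ≠ 0; add h_4 = 2/5x + 4/5y^2 + 19/40y - 2/5 to the basis.

S(f_1,f_3): lcm = x^2y. S = -1/8xy - 5y^2 + y.
  leading term xy: subtract (1/64)·f_1 from -1/8xy - 5y^2 + y → -5y^2 + 63/64y
  leading term y^2: no divisor's leading term divides it; move -5y^2 to the remainder.
  leading term y: no divisor's leading term divides it; move 63/64y to the remainder.
  remainder -5y^2 + 63/64y ≠ 0; add h_5 = -5y^2 + 63/64y to the basis.

S(f_2,f_3): lcm = x^2y. S = -2/5x^2 - 4/5xy^2 - 3/5xy + 2/5x - 5y^2 + y.
  leading term x^2: subtract (-1/5)·f_3 from -2/5x^2 - 4/5xy^2 - 3/5xy + 2/5x - 5y^2 + y → -4/5xy^2 - 3/5xy + 2/5x - 5y^2 + 3y - 2/5
  leading term xy^2: subtract (1/10y)·f_1 from -4/5xy^2 - 3/5xy + 2/5x - 5y^2 + 3y - 2/5 → -3/5xy + 2/5x - 51/10y^2 + 3y - 2/5
  leading term xy: subtract (3/40)·f_1 from -3/5xy + 2/5x - 51/10y^2 + 3y - 2/5 → 2/5x - 51/10y^2 + 117/40y - 2/5
  leading term x: subtract (1)·h_4 from 2/5x - 51/10y^2 + 117/40y - 2/5 → -59/10y^2 + 49/20y
  leading term y^2: subtract (59/50)·h_5 from -59/10y^2 + 49/20y → 4123/3200y
  leading term y: no divisor's leading term divides it; move 4123/3200y to the remainder.
  remainder 4123/3200y ≠ 0; add h_6 = 4123/3200y to the basis.

S(f_1,h_4): lcm = xy. S = -2y^3 - 19/16y^2 + 7/8y.
  leading term y^3: subtract (2/5y)·h_5 from -2y^3 - 19/16y^2 + 7/8y → -253/160y^2 + 7/8y
  leading term y^2: subtract (253/800)·h_5 from -253/160y^2 + 7/8y → 28861/51200y
  leading term y: subtract (7/16)·h_6 from 28861/51200y → 0
  remainder 0.

S(f_2,h_4): lcm = xy. S = -2/5x - 2y^3 - 159/80y^2 + 2/5y + 2/5.
  leading term x: subtract (-1)·h_4 from -2/5x - 2y^3 - 159/80y^2 + 2/5y + 2/5 → -2y^3 - 19/16y^2 + 7/8y
  leading term y^3: subtract (2/5y)·h_5 from -2y^3 - 19/16y^2 + 7/8y → -253/160y^2 + 7/8y
  leading term y^2: subtract (253/800)·h_5 from -253/160y^2 + 7/8y → 28861/51200y
  leading term y: subtract (7/16)·h_6 from 28861/51200y → 0
  remainder 0.

S(f_3,h_4): lcm = x^2. S = -2xy^2 - 19/16xy + x + 5y - 1.
  leading term xy^2: subtract (1/4y)·f_1 from -2xy^2 - 19/16xy + x + 5y - 1 → -19/16xy + x - 1/4y^2 + 5y - 1
  leading term xy: subtract (19/128)·f_1 from -19/16xy + x - 1/4y^2 + 5y - 1 → x - 1/4y^2 + 621/128y - 1
  leading term x: subtract (5/2)·h_4 from x - 1/4y^2 + 621/128y - 1 → -9/4y^2 + 469/128y
  leading term y^2: subtract (9/20)·h_5 from -9/4y^2 + 469/128y → 4123/1280y
  leading term y: subtract (5/2)·h_6 from 4123/1280y → 0
  remainder 0.

S(f_1,h_5): lcm = xy^2. S = 63/320xy - 1/8y^2.
  leading term xy: subtract (-63/2560)·f_1 from 63/320xy - 1/8y^2 → -1/8y^2 + 63/2560y
  leading term y^2: subtract (1/40)·h_5 from -1/8y^2 + 63/2560y → 0
  remainder 0.

S(f_2,h_5): lcm = xy^2. S = -13/64xy - 4/5y^3 - 3/5y^2 + 2/5y.
  leading term xy: subtract (13/512)·f_1 from -13/64xy - 4/5y^3 - 3/5y^2 + 2/5y → -4/5y^3 - 3/5y^2 + 959/2560y
  leading term y^3: subtract (4/25y)·h_5 from -4/5y^3 - 3/5y^2 + 959/2560y → -303/400y^2 + 959/2560y
  leading term y^2: subtract (303/2000)·h_5 from -303/400y^2 + 959/2560y → 28861/128000y
  leading term y: subtract (7/40)·h_6 from 28861/128000y → 0
  remainder 0.

S(f_3,h_5): leading monomials are coprime, so the S-polynomial reduces to 0 (Buchberger's first criterion).
S(h_4,h_5): leading monomials are coprime, so the S-polynomial reduces to 0 (Buchberger's first criterion).
S(f_1,h_6): lcm = xy. S = -1/8y.
  leading term y: subtract (-400/4123)·h_6 from -1/8y → 0
  remainder 0.

S(f_2,h_6): lcm = xy. S = -2/5x - 4/5y^2 - 3/5y + 2/5.
  leading term x: subtract (-1)·h_4 from -2/5x - 4/5y^2 - 3/5y + 2/5 → -1/8y
  leading term y: subtract (-400/4123)·h_6 from -1/8y → 0
  remainder 0.

S(f_3,h_6): leading monomials are coprime, so the S-polynomial reduces to 0 (Buchberger's first criterion).
S(h_4,h_6): leading monomials are coprime, so the S-polynomial reduces to 0 (Buchberger's first criterion).
S(h_5,h_6): lcm = y^2. S = -63/320y.
  leading term y: subtract (-90/589)·h_6 from -63/320y → 0
  remainder 0.

Every S-polynomial of the final basis reduces to 0, so we have a Gröbner basis.
Inter-reduce: drop elements whose leading term is divisible by another's, tail-reduce, and make monic.
Reduced Gröbner basis: {x - 1, y}.

A lex Gröbner basis eliminates variables successively. Here y depends only on y, with roots {0}; lifting each root through the earlier basis elements recovers the full solutions.
  y = 0: the earlier basis element becomes x - 1 = 0, giving x = 1 — point (1, 0).

{(1, 0)}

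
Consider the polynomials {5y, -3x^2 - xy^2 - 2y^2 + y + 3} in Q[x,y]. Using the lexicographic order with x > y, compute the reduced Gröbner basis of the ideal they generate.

f_1 = 5y, LT = y.
f_2 = -3x^2 - xy^2 - 2y^2 + y + 3, LT = x^2.

The S-polynomials (S(f_1,f_2)) all reduce to 0 modulo the current basis, so we have a Gröbner basis.

G = {x^2 - 1, y}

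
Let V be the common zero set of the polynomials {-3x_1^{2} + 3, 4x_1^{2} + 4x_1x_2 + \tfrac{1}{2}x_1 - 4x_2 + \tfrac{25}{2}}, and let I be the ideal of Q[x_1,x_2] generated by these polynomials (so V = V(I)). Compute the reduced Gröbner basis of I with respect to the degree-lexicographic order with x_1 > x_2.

f_1 = -3x_1^{2} + 3, LT = x_1^{2}.
f_2 = 4x_1^{2} + 4x_1x_2 + \tfrac{1}{2}x_1 - 4x_2 + \tfrac{25}{2}, LT = x_1^{2}.

S(f_1,f_2): lcm = x_1^{2}. S = -x_1x_2 - \tfrac{1}{8}x_1 + x_2 - \tfrac{33}{8}.
  leading term x_1x_2: no divisor's leading term divides it; move -x_1x_2 to the remainder.
  leading term x_1: no divisor's leading term divides it; move -\tfrac{1}{8}x_1 to the remainder.
  leading term x_2: no divisor's leading term divides it; move x_2 to the remainder.
  leading term 1: no divisor's leading term divides it; move -\tfrac{33}{8} to the remainder.
  remainder -x_1x_2 - \tfrac{1}{8}x_1 + x_2 - \tfrac{33}{8} ≠ 0; add g_3 = -x_1x_2 - \tfrac{1}{8}x_1 + x_2 - \tfrac{33}{8} to the basis.

S(f_1,g_3): lcm = x_1^{2}x_2. S = -\tfrac{1}{8}x_1^{2} + x_1x_2 - \tfrac{33}{8}x_1 - x_2.
  leading term x_1^{2}: subtract (\tfrac{1}{24})·f_1 from -\tfrac{1}{8}x_1^{2} + x_1x_2 - \tfrac{33}{8}x_1 - x_2 → x_1x_2 - \tfrac{33}{8}x_1 - x_2 - \tfrac{1}{8}
  leading term x_1x_2: subtract (-1)·g_3 from x_1x_2 - \tfrac{33}{8}x_1 - x_2 - \tfrac{1}{8} → -\tfrac{17}{4}x_1 - \tfrac{17}{4}
  leading term x_1: no divisor's leading term divides it; move -\tfrac{17}{4}x_1 to the remainder.
  leading term 1: no divisor's leading term divides it; move -\tfrac{17}{4} to the remainder.
  remainder -\tfrac{17}{4}x_1 - \tfrac{17}{4} ≠ 0; add g_4 = -\tfrac{17}{4}x_1 - \tfrac{17}{4} to the basis.

S(g_3,g_4): lcm = x_1x_2. S = \tfrac{1}{8}x_1 - 2x_2 + \tfrac{33}{8}.
  leading term x_1: subtract (-\tfrac{1}{34})·g_4 from \tfrac{1}{8}x_1 - 2x_2 + \tfrac{33}{8} → -2x_2 + 4
  leading term x_2: no divisor's leading term divides it; move -2x_2 to the remainder.
  leading term 1: no divisor's leading term divides it; move 4 to the remainder.
  remainder -2x_2 + 4 ≠ 0; add g_5 = -2x_2 + 4 to the basis.

The other S-polynomials (S(f_2,g_3), S(f_1,g_4), S(f_2,g_4), S(f_1,g_5), S(f_2,g_5), S(g_3,g_5), S(g_4,g_5)) all reduce to 0 modulo the current basis, so we have a Gröbner basis.
Inter-reduce: drop elements whose leading term is divisible by another's, tail-reduce, and make monic.

G = {x_1 + 1, x_2 - 2}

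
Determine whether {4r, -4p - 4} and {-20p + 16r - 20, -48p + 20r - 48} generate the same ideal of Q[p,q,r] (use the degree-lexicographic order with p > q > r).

For a fixed monomial order, each ideal has a unique reduced Gröbner basis; comparing bases decides equality.
Buchberger on the first generating set:
f_1 = 4r, LT = r.
f_2 = -4p - 4, LT = p.

The S-polynomials (S(f_1,f_2)) all reduce to 0 modulo the current basis, so we have a Gröbner basis.
Inter-reduce: drop elements whose leading term is divisible by another's, tail-reduce, and make monic.
Reduced Gröbner basis: {p + 1, r}.

Buchberger on the second generating set:
h_1 = -20p + 16r - 20, LT = p.
h_2 = -48p + 20r - 48, LT = p.

S(h_1,h_2): lcm = p. S = -\tfrac{23}{60}r.
  leading term r: no divisor's leading term divides it; move -\tfrac{23}{60}r to the remainder.
  remainder -\tfrac{23}{60}r ≠ 0; add k_3 = -\tfrac{23}{60}r to the basis.

The other S-polynomials (S(h_1,k_3), S(h_2,k_3)) all reduce to 0 modulo the current basis, so we have a Gröbner basis.
Inter-reduce: drop elements whose leading term is divisible by another's, tail-reduce, and make monic.
Reduced Gröbner basis: {p + 1, r}.

The two bases agree; hence the ideals are identical.

Yes, the ideals are equal.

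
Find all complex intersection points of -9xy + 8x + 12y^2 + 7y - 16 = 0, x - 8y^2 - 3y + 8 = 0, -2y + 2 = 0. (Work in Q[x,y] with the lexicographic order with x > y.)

Compute a lex Gröbner basis by Buchberger's algorithm.
f_1 = -9xy + 8x + 12y^2 + 7y - 16, LT = xy.
f_2 = x - 8y^2 - 3y + 8, LT = x.
f_3 = -2y + 2, LT = y.

The S-polynomials (S(f_1,f_2), S(f_1,f_3), S(f_2,f_3)) all reduce to 0 modulo the current basis, so we have a Gröbner basis.
Inter-reduce: drop elements whose leading term is divisible by another's, tail-reduce, and make monic.
Reduced Gröbner basis: {x - 3, y - 1}.

Elimination: the polynomial y - 1 lies in the elimination ideal for y, so y ∈ {1}. For each such y, the remaining basis elements (now univariate) give the rest of the solution.
  y = 1: the earlier basis element becomes x - 3 = 0, giving x = 3 — point (3, 1).

{(3, 1)}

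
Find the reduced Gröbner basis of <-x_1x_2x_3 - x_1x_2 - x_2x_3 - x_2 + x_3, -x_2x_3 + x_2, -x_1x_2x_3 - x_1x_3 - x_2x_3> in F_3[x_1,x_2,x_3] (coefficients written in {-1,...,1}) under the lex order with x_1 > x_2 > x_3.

G = {x_1x_3 - x_3, x_2 - x_3, x_3^2 - x_3}

This is the nonlinear analogue of row-reducing a linear system.

f_1 = -x_1x_2x_3 - x_1x_2 - x_2x_3 - x_2 + x_3, LT = x_1x_2x_3.
f_2 = -x_2x_3 + x_2, LT = x_2x_3.
f_3 = -x_1x_2x_3 - x_1x_3 - x_2x_3, LT = x_1x_2x_3.

S(f_1,f_2): lcm = x_1x_2x_3. S = -x_1x_2 + x_2x_3 + x_2 - x_3.
  leading term x_1x_2: no divisor's leading term divides it; move -x_1x_2 to the remainder.
  leading term x_2x_3: subtract (-1)·f_2 from x_2x_3 + x_2 - x_3 → -x_2 - x_3
  leading term x_2: no divisor's leading term divides it; move -x_2 to the remainder.
  leading term x_3: no divisor's leading term divides it; move -x_3 to the remainder.
  remainder -x_1x_2 - x_2 - x_3 ≠ 0; add g_4 = -x_1x_2 - x_2 - x_3 to the basis.

S(f_1,f_3): lcm = x_1x_2x_3. S = x_1x_2 - x_1x_3 + x_2 - x_3.
  leading term x_1x_2: subtract (-1)·g_4 from x_1x_2 - x_1x_3 + x_2 - x_3 → -x_1x_3 + x_3
  leading term x_1x_3: no divisor's leading term divides it; move -x_1x_3 to the remainder.
  leading term x_3: no divisor's leading term divides it; move x_3 to the remainder.
  remainder -x_1x_3 + x_3 ≠ 0; add g_5 = -x_1x_3 + x_3 to the basis.

S(f_1,g_4): lcm = x_1x_2x_3. S = x_1x_2 + x_2 - x_3^2 - x_3.
  leading term x_1x_2: subtract (-1)·g_4 from x_1x_2 + x_2 - x_3^2 - x_3 → -x_3^2 + x_3
  leading term x_3^2: no divisor's leading term divides it; move -x_3^2 to the remainder.
  leading term x_3: no divisor's leading term divides it; move x_3 to the remainder.
  remainder -x_3^2 + x_3 ≠ 0; add g_6 = -x_3^2 + x_3 to the basis.

S(f_1,g_5): lcm = x_1x_2x_3. S = x_1x_2 - x_2x_3 + x_2 - x_3.
  leading term x_1x_2: subtract (-1)·g_4 from x_1x_2 - x_2x_3 + x_2 - x_3 → -x_2x_3 + x_3
  leading term x_2x_3: subtract (1)·f_2 from -x_2x_3 + x_3 → -x_2 + x_3
  leading term x_2: no divisor's leading term divides it; move -x_2 to the remainder.
  leading term x_3: no divisor's leading term divides it; move x_3 to the remainder.
  remainder -x_2 + x_3 ≠ 0; add g_7 = -x_2 + x_3 to the basis.

The other S-polynomials (S(f_2,f_3), S(f_2,g_4), S(f_3,g_4), S(f_2,g_5), S(f_3,g_5), S(g_4,g_5), S(f_1,g_6), S(f_2,g_6), S(f_3,g_6), S(g_4,g_6), S(g_5,g_6), S(f_1,g_7), S(f_2,g_7), S(f_3,g_7), S(g_4,g_7), S(g_5,g_7), S(g_6,g_7)) all reduce to 0 modulo the current basis, so we have a Gröbner basis.
Inter-reduce: drop elements whose leading term is divisible by another's, tail-reduce, and make monic.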